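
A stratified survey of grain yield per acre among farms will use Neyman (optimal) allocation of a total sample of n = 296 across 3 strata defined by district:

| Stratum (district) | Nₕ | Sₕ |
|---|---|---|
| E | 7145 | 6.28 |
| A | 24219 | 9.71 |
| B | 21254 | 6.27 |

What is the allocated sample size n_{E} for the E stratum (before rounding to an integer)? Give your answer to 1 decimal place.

32.1

Neyman allocation: nₕ = n·NₕSₕ / Σⱼ NⱼSⱼ.
Σ NⱼSⱼ = 7145·6.28 + 24219·9.71 + 21254·6.27 = 413299.67.
n_{E} = 296·7145·6.28 / 413299.67 = 32.1.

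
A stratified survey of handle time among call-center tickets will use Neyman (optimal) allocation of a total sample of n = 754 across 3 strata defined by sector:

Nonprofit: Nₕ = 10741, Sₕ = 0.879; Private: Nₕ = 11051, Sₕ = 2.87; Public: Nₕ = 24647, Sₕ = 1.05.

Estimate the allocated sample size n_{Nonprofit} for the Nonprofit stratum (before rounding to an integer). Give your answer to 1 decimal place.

106.2

Neyman allocation: nₕ = n·NₕSₕ / Σⱼ NⱼSⱼ.
Σ NⱼSⱼ = 10741·0.879 + 11051·2.87 + 24647·1.05 = 67037.059.
n_{Nonprofit} = 754·10741·0.879 / 67037.059 = 106.2.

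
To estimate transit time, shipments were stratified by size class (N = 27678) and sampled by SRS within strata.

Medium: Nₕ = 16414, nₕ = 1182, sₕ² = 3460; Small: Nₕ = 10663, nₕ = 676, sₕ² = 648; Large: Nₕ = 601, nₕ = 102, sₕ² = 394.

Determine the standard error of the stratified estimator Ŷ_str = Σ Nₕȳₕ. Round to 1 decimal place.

Var(Ŷ_str) = Σₕ Nₕ²(1 − fₕ)sₕ²/nₕ.
Medium: 16414²·(1 − 1182/16414)·3460/1182 = 7.3186332 × 10^8.
Small: 10663²·(1 − 676/10663)·648/676 = 1.020805 × 10^8.
Large: 601²·(1 − 102/601)·394/102 = 1.1584334 × 10^6.
Sum = 8.3510225 × 10^8.
SE = √(8.3510225 × 10^8) = 28898.1.

28898.1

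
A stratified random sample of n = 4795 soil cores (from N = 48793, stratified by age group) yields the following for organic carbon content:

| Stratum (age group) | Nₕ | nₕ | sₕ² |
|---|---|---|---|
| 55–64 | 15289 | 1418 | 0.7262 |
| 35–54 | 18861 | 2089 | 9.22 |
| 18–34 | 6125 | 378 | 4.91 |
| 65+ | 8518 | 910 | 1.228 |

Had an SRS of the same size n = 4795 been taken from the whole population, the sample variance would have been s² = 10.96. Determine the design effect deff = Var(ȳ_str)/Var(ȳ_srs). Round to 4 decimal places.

Var(ȳ_str) = Σ Wₕ²(1−fₕ)sₕ²/nₕ with Wₕ = Nₕ/48793:
  55–64: (15289/48793)²·(1−1418/15289)·0.7262/1418 = 4.5619637 × 10^-5
  35–54: (18861/48793)²·(1−2089/18861)·9.22/2089 = 5.8644462 × 10^-4
  18–34: (6125/48793)²·(1−378/6125)·4.91/378 = 1.9205337 × 10^-4
  65+: (8518/48793)²·(1−910/8518)·1.228/910 = 3.6732465 × 10^-5
  → Var(ȳ_str) = 8.6085009 × 10^-4.
Var(ȳ_srs) = (1 − 4795/48793)·10.96/4795 = 0.0020610919.
deff = (8.6085009 × 10^-4) / 0.0020610919 = 0.4177.

0.4177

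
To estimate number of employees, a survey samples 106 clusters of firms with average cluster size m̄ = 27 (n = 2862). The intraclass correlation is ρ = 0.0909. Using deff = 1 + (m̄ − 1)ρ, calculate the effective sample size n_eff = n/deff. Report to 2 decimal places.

deff = 1 + (27 − 1)·0.0909 = 1 + 2.3634 = 3.3634.
n_eff = 2862 / 3.3634 = 850.92.

850.92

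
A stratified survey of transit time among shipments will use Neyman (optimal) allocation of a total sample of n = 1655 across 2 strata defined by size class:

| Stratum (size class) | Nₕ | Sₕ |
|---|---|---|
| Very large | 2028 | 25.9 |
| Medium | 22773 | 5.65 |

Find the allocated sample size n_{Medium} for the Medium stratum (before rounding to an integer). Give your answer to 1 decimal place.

1175.2

Neyman allocation: nₕ = n·NₕSₕ / Σⱼ NⱼSⱼ.
Σ NⱼSⱼ = 2028·25.9 + 22773·5.65 = 181192.65.
n_{Medium} = 1655·22773·5.65 / 181192.65 = 1175.2.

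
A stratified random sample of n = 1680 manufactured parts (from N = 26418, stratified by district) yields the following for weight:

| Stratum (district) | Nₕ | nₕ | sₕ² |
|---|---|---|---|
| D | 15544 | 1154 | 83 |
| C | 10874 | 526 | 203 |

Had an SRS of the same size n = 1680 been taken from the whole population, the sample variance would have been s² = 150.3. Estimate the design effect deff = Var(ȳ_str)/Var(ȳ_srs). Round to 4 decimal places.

Var(ȳ_str) = Σ Wₕ²(1−fₕ)sₕ²/nₕ with Wₕ = Nₕ/26418:
  D: (15544/26418)²·(1−1154/15544)·83/1154 = 0.02305133
  C: (10874/26418)²·(1−526/10874)·203/526 = 0.062223749
  → Var(ȳ_str) = 0.085275079.
Var(ȳ_srs) = (1 − 1680/26418)·150.3/1680 = 0.083774983.
deff = 0.085275079 / 0.083774983 = 1.0179.

1.0179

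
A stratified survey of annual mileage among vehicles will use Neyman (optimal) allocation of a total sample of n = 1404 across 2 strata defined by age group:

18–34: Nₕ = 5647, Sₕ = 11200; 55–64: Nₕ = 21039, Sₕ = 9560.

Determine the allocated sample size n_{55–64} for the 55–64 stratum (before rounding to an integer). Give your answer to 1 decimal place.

Neyman allocation: nₕ = n·NₕSₕ / Σⱼ NⱼSⱼ.
Σ NⱼSⱼ = 5647·11200 + 21039·9560 = 2.6437924 × 10^8.
n_{55–64} = 1404·21039·9560 / (2.6437924 × 10^8) = 1068.1.

1068.1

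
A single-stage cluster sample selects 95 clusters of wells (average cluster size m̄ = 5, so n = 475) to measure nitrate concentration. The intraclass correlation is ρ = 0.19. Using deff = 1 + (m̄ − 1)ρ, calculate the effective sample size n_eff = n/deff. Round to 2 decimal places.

deff = 1 + (5 − 1)·0.19 = 1 + 0.76 = 1.76.
n_eff = 475 / 1.76 = 269.89.

269.89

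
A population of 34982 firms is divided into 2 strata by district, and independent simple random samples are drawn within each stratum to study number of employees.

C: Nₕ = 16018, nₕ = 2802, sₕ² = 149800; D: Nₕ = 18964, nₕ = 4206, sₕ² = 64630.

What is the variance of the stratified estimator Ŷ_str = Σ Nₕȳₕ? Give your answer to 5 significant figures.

Var(Ŷ_str) = Σₕ Nₕ²(1 − fₕ)sₕ²/nₕ.
C: 16018²·(1 − 2802/16018)·149800/2802 = 1.1317539 × 10^10.
D: 18964²·(1 − 4206/18964)·64630/4206 = 4.3005336 × 10^9.
Sum = 1.5618073 × 10^10.

1.5618 × 10^10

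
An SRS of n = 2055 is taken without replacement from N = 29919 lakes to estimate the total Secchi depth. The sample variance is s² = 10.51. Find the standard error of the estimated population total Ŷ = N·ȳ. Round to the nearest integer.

2065

Var(Ŷ) = N²·Var(ȳ) = N²·(1 − n/N)·s²/n.
f = 2055/29919 = 0.06868545; Var(ȳ) = 0.93131455·10.51/2055 = 0.0047630734.
Var(Ŷ) = 29919² · 0.0047630734 = 4.2636488 × 10^6.
SE(Ŷ) = √(4.2636488 × 10^6) = 2065.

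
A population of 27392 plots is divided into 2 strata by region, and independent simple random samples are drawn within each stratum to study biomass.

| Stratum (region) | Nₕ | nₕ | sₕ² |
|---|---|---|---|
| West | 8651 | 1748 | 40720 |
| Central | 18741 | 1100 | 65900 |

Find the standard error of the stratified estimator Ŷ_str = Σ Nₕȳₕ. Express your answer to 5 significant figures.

145590

Var(Ŷ_str) = Σₕ Nₕ²(1 − fₕ)sₕ²/nₕ.
West: 8651²·(1 − 1748/8651)·40720/1748 = 1.391139 × 10^9.
Central: 18741²·(1 − 1100/18741)·65900/1100 = 1.9806543 × 10^10.
Sum = 2.1197682 × 10^10.
SE = √(2.1197682 × 10^10) = 145590.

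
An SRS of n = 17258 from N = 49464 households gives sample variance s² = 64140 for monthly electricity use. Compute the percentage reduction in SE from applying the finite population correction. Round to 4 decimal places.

f = n/N = 17258/49464 = 0.34890021.
SE_no-fpc = √(s²/n) = 1.9278323; SE_fpc = √((1−f)s²/n) = 1.5555824.
Ratio = √(1−f) = 0.80690755. Reduction = 100·(1 − 0.80690755) = 19.3092%.

19.3092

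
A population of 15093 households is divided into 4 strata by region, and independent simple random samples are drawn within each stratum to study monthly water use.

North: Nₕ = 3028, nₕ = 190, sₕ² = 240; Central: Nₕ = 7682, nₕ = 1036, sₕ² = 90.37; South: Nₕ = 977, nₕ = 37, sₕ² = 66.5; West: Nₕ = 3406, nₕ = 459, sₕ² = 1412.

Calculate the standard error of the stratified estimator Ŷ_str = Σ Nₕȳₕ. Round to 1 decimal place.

Var(Ŷ_str) = Σₕ Nₕ²(1 − fₕ)sₕ²/nₕ.
North: 3028²·(1 − 190/3028)·240/190 = 1.0854902 × 10^7.
Central: 7682²·(1 − 1036/7682)·90.37/1036 = 4.4534765 × 10^6.
South: 977²·(1 − 37/977)·66.5/37 = 1.6506019 × 10^6.
West: 3406²·(1 − 459/3406)·1412/459 = 3.0877831 × 10^7.
Sum = 4.7836811 × 10^7.
SE = √(4.7836811 × 10^7) = 6916.4.

6916.4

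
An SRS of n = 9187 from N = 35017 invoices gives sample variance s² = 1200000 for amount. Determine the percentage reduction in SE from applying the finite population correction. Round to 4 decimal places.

f = n/N = 9187/35017 = 0.26235828.
SE_no-fpc = √(s²/n) = 11.428882; SE_fpc = √((1−f)s²/n) = 9.8158181.
Ratio = √(1−f) = 0.85886071. Reduction = 100·(1 − 0.85886071) = 14.1139%.

14.1139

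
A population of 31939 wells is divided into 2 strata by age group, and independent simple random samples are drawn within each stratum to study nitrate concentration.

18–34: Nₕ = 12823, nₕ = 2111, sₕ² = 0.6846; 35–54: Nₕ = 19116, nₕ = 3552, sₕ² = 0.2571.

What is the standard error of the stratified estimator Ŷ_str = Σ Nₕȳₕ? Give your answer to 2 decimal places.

257.06

Var(Ŷ_str) = Σₕ Nₕ²(1 − fₕ)sₕ²/nₕ.
18–34: 12823²·(1 − 2111/12823)·0.6846/2111 = 44546.016.
35–54: 19116²·(1 − 3552/19116)·0.2571/3552 = 21535.123.
Sum = 66081.139.
SE = √(66081.139) = 257.06.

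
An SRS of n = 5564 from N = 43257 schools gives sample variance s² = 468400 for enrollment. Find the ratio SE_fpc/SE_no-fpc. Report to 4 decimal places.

f = n/N = 5564/43257 = 0.12862658.
SE_no-fpc = √(s²/n) = 9.1751861; SE_fpc = √((1−f)s²/n) = 8.5647963.
Ratio = √(1−f) = 0.93347385.

0.9335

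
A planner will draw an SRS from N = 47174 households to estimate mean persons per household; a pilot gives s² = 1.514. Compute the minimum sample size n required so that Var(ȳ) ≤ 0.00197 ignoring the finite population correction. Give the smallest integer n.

769

Without fpc, n₀ = s²/D = 1.514/0.00197 = 768.5279.
Rounding up, n = 769.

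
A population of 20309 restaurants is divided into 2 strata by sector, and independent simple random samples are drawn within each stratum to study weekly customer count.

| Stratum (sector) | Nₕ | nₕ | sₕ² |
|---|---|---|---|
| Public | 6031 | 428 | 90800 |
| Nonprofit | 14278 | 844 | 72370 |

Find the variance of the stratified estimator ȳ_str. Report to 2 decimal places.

Var(ȳ_str) = Σₕ Wₕ²(1 − fₕ)sₕ²/nₕ with Wₕ = Nₕ/N, N = 20309.
Public: Wₕ = 0.29696194; term = 0.29696194²·(1 − 0.07096667)·90800/428 = 17.381008.
Nonprofit: Wₕ = 0.70303806; term = 0.70303806²·(1 − 0.05911192)·72370/844 = 39.876017.
Sum = 57.257025.

57.26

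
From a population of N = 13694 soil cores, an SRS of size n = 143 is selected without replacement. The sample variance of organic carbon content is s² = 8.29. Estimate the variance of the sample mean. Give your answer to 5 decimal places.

Under SRS without replacement, Var(ȳ) = (1 − f)·s²/n with f = n/N = 143/13694 = 0.01044253.
Var(ȳ) = (1 − 0.01044253)·8.29/143 = 0.98955747·0.057972028 = 0.057366653.

0.05737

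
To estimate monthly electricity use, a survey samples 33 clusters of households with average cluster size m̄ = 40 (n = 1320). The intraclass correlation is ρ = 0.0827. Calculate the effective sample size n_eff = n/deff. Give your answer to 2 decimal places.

312.40

deff = 1 + (40 − 1)·0.0827 = 1 + 3.2253 = 4.2253.
n_eff = 1320 / 4.2253 = 312.40.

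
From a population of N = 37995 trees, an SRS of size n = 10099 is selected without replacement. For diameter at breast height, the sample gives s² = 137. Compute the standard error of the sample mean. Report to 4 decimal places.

0.0998

Under SRS without replacement, Var(ȳ) = (1 − f)·s²/n with f = n/N = 10099/37995 = 0.26579813.
Var(ȳ) = (1 − 0.26579813)·137/10099 = 0.73420187·0.0135657 = 0.009959962.
SE(ȳ) = √(0.009959962) = 0.0998.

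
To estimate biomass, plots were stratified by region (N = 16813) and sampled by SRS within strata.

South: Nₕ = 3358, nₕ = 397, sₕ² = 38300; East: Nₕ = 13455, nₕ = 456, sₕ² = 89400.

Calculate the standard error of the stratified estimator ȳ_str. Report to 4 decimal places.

11.1668

Var(ȳ_str) = Σₕ Wₕ²(1 − fₕ)sₕ²/nₕ with Wₕ = Nₕ/N, N = 16813.
South: Wₕ = 0.19972640; term = 0.19972640²·(1 − 0.11822513)·38300/397 = 3.3934147.
East: Wₕ = 0.80027360; term = 0.80027360²·(1 − 0.03389075)·89400/456 = 121.30422.
Sum = 124.69763.
SE = √(124.69763) = 11.1668.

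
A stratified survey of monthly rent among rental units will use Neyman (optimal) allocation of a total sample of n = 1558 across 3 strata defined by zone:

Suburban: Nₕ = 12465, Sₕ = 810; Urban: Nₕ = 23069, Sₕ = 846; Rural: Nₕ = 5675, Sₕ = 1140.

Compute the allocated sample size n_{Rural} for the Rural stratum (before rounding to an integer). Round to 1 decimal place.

279.3

Neyman allocation: nₕ = n·NₕSₕ / Σⱼ NⱼSⱼ.
Σ NⱼSⱼ = 12465·810 + 23069·846 + 5675·1140 = 3.6082524 × 10^7.
n_{Rural} = 1558·5675·1140 / (3.6082524 × 10^7) = 279.3.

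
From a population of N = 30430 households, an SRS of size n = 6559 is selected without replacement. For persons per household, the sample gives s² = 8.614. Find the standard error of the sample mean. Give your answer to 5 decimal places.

0.03210

Under SRS without replacement, Var(ȳ) = (1 − f)·s²/n with f = n/N = 6559/30430 = 0.21554387.
Var(ȳ) = (1 − 0.21554387)·8.614/6559 = 0.78445613·0.00131331 = 0.001030234.
SE(ȳ) = √(0.001030234) = 0.03210.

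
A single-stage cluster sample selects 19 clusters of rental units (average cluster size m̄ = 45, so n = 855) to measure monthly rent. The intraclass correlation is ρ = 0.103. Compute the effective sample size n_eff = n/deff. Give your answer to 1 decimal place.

deff = 1 + (45 − 1)·0.103 = 1 + 4.532 = 5.532.
n_eff = 855 / 5.532 = 154.6.

154.6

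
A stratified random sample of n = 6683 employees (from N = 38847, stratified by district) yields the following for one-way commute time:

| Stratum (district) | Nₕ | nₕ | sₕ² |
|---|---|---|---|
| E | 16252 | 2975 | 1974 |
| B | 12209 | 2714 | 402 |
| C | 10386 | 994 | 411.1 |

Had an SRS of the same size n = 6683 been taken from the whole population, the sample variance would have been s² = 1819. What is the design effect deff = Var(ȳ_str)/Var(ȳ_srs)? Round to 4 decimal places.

0.5901

Var(ȳ_str) = Σ Wₕ²(1−fₕ)sₕ²/nₕ with Wₕ = Nₕ/38847:
  E: (16252/38847)²·(1−2975/16252)·1974/2975 = 0.094875041
  B: (12209/38847)²·(1−2714/12209)·402/2714 = 0.011378272
  C: (10386/38847)²·(1−994/10386)·411.1/994 = 0.026733297
  → Var(ȳ_str) = 0.13298661.
Var(ȳ_srs) = (1 − 6683/38847)·1819/6683 = 0.22535843.
deff = 0.13298661 / 0.22535843 = 0.5901.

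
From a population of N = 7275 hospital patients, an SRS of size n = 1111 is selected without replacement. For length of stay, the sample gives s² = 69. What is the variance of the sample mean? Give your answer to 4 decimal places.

Under SRS without replacement, Var(ȳ) = (1 − f)·s²/n with f = n/N = 1111/7275 = 0.15271478.
Var(ȳ) = (1 − 0.15271478)·69/1111 = 0.84728522·0.062106211 = 0.052621675.

0.0526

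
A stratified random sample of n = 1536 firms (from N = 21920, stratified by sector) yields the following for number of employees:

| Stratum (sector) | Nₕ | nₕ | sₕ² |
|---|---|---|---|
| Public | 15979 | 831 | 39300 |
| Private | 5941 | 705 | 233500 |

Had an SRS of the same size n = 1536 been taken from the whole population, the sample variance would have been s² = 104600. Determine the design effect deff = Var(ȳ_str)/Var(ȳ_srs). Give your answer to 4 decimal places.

0.7148

Var(ȳ_str) = Σ Wₕ²(1−fₕ)sₕ²/nₕ with Wₕ = Nₕ/21920:
  Public: (15979/21920)²·(1−831/15979)·39300/831 = 23.824035
  Private: (5941/21920)²·(1−705/5941)·233500/705 = 21.442522
  → Var(ȳ_str) = 45.266557.
Var(ȳ_srs) = (1 − 1536/21920)·104600/1536 = 63.327061.
deff = 45.266557 / 63.327061 = 0.7148.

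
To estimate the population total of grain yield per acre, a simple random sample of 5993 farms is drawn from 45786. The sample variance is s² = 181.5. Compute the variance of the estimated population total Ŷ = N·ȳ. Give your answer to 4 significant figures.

Var(Ŷ) = N²·Var(ȳ) = N²·(1 − n/N)·s²/n.
f = 5993/45786 = 0.13089154; Var(ȳ) = 0.86910846·181.5/5993 = 0.026321239.
Var(Ŷ) = 45786² · 0.026321239 = 5.5178735 × 10^7.

5.518 × 10^7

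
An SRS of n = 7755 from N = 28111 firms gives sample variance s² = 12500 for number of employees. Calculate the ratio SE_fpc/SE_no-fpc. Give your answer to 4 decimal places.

0.8510

f = n/N = 7755/28111 = 0.27587066.
SE_no-fpc = √(s²/n) = 1.2695918; SE_fpc = √((1−f)s²/n) = 1.0803692.
Ratio = √(1−f) = 0.85095790.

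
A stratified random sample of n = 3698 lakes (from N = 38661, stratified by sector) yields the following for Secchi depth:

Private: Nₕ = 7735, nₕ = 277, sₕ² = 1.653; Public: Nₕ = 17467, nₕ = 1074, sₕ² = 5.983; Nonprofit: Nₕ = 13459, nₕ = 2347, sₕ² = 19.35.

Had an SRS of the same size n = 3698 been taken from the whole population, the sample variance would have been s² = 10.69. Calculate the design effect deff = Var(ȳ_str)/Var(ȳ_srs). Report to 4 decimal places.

0.8119

Var(ȳ_str) = Σ Wₕ²(1−fₕ)sₕ²/nₕ with Wₕ = Nₕ/38661:
  Private: (7735/38661)²·(1−277/7735)·1.653/277 = 2.3031892 × 10^-4
  Public: (17467/38661)²·(1−1074/17467)·5.983/1074 = 0.0010671988
  Nonprofit: (13459/38661)²·(1−2347/13459)·19.35/2347 = 8.2494831 × 10^-4
  → Var(ȳ_str) = 0.002122466.
Var(ȳ_srs) = (1 − 3698/38661)·10.69/3698 = 0.0026142457.
deff = 0.002122466 / 0.0026142457 = 0.8119.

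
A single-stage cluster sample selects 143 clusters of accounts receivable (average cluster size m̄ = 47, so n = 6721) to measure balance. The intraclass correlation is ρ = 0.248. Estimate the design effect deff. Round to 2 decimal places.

deff = 1 + (47 − 1)·0.248 = 1 + 11.408 = 12.408.

12.41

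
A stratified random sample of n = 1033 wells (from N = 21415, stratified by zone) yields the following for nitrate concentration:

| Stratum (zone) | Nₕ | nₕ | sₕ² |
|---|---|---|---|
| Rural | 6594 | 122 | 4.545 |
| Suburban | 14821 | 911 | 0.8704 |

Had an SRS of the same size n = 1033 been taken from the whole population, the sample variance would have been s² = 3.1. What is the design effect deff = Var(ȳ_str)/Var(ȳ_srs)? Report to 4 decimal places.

1.3641

Var(ȳ_str) = Σ Wₕ²(1−fₕ)sₕ²/nₕ with Wₕ = Nₕ/21415:
  Rural: (6594/21415)²·(1−122/6594)·4.545/122 = 0.0034667726
  Suburban: (14821/21415)²·(1−911/14821)·0.8704/911 = 4.2950575 × 10^-4
  → Var(ȳ_str) = 0.0038962784.
Var(ȳ_srs) = (1 − 1033/21415)·3.1/1033 = 0.0028562097.
deff = 0.0038962784 / 0.0028562097 = 1.3641.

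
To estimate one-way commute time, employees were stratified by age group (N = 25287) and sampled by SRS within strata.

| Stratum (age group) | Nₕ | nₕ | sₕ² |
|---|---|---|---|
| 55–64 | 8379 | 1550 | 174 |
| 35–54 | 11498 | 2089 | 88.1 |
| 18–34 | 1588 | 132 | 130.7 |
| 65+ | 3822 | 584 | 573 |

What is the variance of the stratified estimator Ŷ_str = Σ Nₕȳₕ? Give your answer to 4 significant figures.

2.542 × 10^7

Var(Ŷ_str) = Σₕ Nₕ²(1 − fₕ)sₕ²/nₕ.
55–64: 8379²·(1 − 1550/8379)·174/1550 = 6.4234279 × 10^6.
35–54: 11498²·(1 − 2089/11498)·88.1/2089 = 4.5625038 × 10^6.
18–34: 1588²·(1 − 132/1588)·130.7/132 = 2.289357 × 10^6.
65+: 3822²·(1 − 584/3822)·573/584 = 1.2142533 × 10^7.
Sum = 2.5417822 × 10^7.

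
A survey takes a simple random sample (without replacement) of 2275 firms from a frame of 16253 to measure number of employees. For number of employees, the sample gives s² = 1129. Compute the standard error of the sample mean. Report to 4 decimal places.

0.6533

Under SRS without replacement, Var(ȳ) = (1 − f)·s²/n with f = n/N = 2275/16253 = 0.13997416.
Var(ȳ) = (1 − 0.13997416)·1129/2275 = 0.86002584·0.49626374 = 0.42679964.
SE(ȳ) = √(0.42679964) = 0.6533.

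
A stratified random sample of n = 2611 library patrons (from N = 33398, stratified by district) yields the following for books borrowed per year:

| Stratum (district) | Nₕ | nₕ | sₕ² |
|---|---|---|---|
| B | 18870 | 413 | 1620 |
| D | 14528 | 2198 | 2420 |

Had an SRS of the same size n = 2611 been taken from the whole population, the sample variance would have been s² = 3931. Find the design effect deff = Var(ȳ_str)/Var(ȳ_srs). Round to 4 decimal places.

1.0099

Var(ȳ_str) = Σ Wₕ²(1−fₕ)sₕ²/nₕ with Wₕ = Nₕ/33398:
  B: (18870/33398)²·(1−413/18870)·1620/413 = 1.2247771
  D: (14528/33398)²·(1−2198/14528)·2420/2198 = 0.1768136
  → Var(ȳ_str) = 1.4015907.
Var(ȳ_srs) = (1 − 2611/33398)·3931/2611 = 1.3878518.
deff = 1.4015907 / 1.3878518 = 1.0099.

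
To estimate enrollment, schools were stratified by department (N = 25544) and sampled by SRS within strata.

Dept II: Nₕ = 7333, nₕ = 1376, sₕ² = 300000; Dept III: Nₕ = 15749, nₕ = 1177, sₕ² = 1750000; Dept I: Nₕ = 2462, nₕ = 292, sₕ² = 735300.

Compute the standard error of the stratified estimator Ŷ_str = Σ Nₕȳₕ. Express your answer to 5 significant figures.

603490

Var(Ŷ_str) = Σₕ Nₕ²(1 − fₕ)sₕ²/nₕ.
Dept II: 7333²·(1 − 1376/7333)·300000/1376 = 9.5238403 × 10^9.
Dept III: 15749²·(1 − 1177/15749)·1750000/1177 = 3.4121941 × 10^11.
Dept I: 2462²·(1 − 292/2462)·735300/292 = 1.3453321 × 10^10.
Sum = 3.6419657 × 10^11.
SE = √(3.6419657 × 10^11) = 603490.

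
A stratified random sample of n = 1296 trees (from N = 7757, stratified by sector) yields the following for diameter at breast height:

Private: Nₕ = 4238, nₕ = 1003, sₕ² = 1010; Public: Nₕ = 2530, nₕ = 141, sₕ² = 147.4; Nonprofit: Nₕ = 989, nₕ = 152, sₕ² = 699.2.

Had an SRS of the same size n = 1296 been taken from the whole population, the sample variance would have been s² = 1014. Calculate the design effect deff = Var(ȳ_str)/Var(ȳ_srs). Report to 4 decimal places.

Var(ȳ_str) = Σ Wₕ²(1−fₕ)sₕ²/nₕ with Wₕ = Nₕ/7757:
  Private: (4238/7757)²·(1−1003/4238)·1010/1003 = 0.22943945
  Public: (2530/7757)²·(1−141/2530)·147.4/141 = 0.10500923
  Nonprofit: (989/7757)²·(1−152/989)·699.2/152 = 0.06328372
  → Var(ȳ_str) = 0.3977324.
Var(ȳ_srs) = (1 − 1296/7757)·1014/1296 = 0.65168677.
deff = 0.3977324 / 0.65168677 = 0.6103.

0.6103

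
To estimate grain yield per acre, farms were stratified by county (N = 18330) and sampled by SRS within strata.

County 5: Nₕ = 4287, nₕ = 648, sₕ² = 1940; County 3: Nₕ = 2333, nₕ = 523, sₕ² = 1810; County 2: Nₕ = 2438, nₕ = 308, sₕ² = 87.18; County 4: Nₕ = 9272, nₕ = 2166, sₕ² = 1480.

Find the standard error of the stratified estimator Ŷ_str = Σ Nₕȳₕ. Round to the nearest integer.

10383

Var(Ŷ_str) = Σₕ Nₕ²(1 − fₕ)sₕ²/nₕ.
County 5: 4287²·(1 − 648/4287)·1940/648 = 4.670488 × 10^7.
County 3: 2333²·(1 − 523/2333)·1810/523 = 1.4614037 × 10^7.
County 2: 2438²·(1 − 308/2438)·87.18/308 = 1.4698718 × 10^6.
County 4: 9272²·(1 − 2166/9272)·1480/2166 = 4.5019627 × 10^7.
Sum = 1.0780842 × 10^8.
SE = √(1.0780842 × 10^8) = 10383.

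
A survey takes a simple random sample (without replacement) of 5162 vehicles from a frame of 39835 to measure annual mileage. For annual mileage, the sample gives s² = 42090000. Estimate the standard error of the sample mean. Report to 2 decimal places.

84.24

Under SRS without replacement, Var(ȳ) = (1 − f)·s²/n with f = n/N = 5162/39835 = 0.12958454.
Var(ȳ) = (1 − 0.12958454)·42090000/5162 = 0.87041546·8153.8164 = 7097.2078.
SE(ȳ) = √(7097.2078) = 84.24.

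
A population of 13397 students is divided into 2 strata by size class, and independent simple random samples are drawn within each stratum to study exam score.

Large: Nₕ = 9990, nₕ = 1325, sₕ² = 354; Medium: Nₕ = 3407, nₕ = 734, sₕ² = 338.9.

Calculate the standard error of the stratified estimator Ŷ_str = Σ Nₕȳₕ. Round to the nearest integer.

5228

Var(Ŷ_str) = Σₕ Nₕ²(1 − fₕ)sₕ²/nₕ.
Large: 9990²·(1 − 1325/9990)·354/1325 = 2.3127114 × 10^7.
Medium: 3407²·(1 − 734/3407)·338.9/734 = 4.2048122 × 10^6.
Sum = 2.7331926 × 10^7.
SE = √(2.7331926 × 10^7) = 5228.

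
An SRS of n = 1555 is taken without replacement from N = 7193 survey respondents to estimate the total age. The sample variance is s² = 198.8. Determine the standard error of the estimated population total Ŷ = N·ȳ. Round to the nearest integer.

2277

Var(Ŷ) = N²·Var(ȳ) = N²·(1 − n/N)·s²/n.
f = 1555/7193 = 0.21618240; Var(ȳ) = 0.78381760·198.8/1555 = 0.10020768.
Var(Ŷ) = 7193² · 0.10020768 = 5.1846701 × 10^6.
SE(Ŷ) = √(5.1846701 × 10^6) = 2277.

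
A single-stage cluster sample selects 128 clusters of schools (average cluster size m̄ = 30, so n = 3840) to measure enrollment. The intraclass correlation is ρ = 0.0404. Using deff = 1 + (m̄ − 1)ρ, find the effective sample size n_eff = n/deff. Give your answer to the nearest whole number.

1768

deff = 1 + (30 − 1)·0.0404 = 1 + 1.1716 = 2.1716.
n_eff = 3840 / 2.1716 = 1768.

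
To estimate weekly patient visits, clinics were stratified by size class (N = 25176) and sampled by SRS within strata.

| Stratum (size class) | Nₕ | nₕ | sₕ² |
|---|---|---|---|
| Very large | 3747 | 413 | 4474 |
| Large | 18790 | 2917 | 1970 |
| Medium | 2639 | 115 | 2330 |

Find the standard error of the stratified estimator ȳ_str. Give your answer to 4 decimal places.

0.8627

Var(ȳ_str) = Σₕ Wₕ²(1 − fₕ)sₕ²/nₕ with Wₕ = Nₕ/N, N = 25176.
Very large: Wₕ = 0.14883222; term = 0.14883222²·(1 − 0.11022151)·4474/413 = 0.21351174.
Large: Wₕ = 0.74634573; term = 0.74634573²·(1 − 0.15524215)·1970/2917 = 0.3177914.
Medium: Wₕ = 0.10482205; term = 0.10482205²·(1 − 0.04357711)·2330/115 = 0.21291848.
Sum = 0.74422162.
SE = √(0.74422162) = 0.8627.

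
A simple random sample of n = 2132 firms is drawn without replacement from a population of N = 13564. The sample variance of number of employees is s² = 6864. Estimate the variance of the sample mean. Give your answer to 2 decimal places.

2.71

Under SRS without replacement, Var(ȳ) = (1 − f)·s²/n with f = n/N = 2132/13564 = 0.15718077.
Var(ȳ) = (1 − 0.15718077)·6864/2132 = 0.84281923·3.2195122 = 2.7134668.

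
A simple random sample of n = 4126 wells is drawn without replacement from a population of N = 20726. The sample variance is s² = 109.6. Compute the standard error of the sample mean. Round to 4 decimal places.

Under SRS without replacement, Var(ȳ) = (1 − f)·s²/n with f = n/N = 4126/20726 = 0.19907363.
Var(ȳ) = (1 − 0.19907363)·109.6/4126 = 0.80092637·0.026563257 = 0.021275213.
SE(ȳ) = √(0.021275213) = 0.1459.

0.1459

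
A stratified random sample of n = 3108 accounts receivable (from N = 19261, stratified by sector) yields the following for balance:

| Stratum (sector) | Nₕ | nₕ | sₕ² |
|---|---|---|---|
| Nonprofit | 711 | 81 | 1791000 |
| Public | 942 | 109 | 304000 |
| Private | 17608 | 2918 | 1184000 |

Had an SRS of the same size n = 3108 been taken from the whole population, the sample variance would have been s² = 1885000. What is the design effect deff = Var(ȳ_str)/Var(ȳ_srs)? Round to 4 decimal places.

Var(ȳ_str) = Σ Wₕ²(1−fₕ)sₕ²/nₕ with Wₕ = Nₕ/19261:
  Nonprofit: (711/19261)²·(1−81/711)·1791000/81 = 26.697036
  Public: (942/19261)²·(1−109/942)·304000/109 = 5.8990941
  Private: (17608/19261)²·(1−2918/17608)·1184000/2918 = 282.90497
  → Var(ȳ_str) = 315.5011.
Var(ȳ_srs) = (1 − 3108/19261)·1885000/3108 = 508.6332.
deff = 315.5011 / 508.6332 = 0.6203.

0.6203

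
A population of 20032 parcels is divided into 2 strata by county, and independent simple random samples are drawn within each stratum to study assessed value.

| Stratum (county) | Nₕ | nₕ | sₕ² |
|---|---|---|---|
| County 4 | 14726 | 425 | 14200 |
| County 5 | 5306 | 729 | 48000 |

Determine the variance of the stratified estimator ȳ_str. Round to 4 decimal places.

Var(ȳ_str) = Σₕ Wₕ²(1 − fₕ)sₕ²/nₕ with Wₕ = Nₕ/N, N = 20032.
County 4: Wₕ = 0.73512380; term = 0.73512380²·(1 − 0.02886052)·14200/425 = 17.534848.
County 5: Wₕ = 0.26487620; term = 0.26487620²·(1 − 0.13739163)·48000/729 = 3.9848616.
Sum = 21.51971.

21.5197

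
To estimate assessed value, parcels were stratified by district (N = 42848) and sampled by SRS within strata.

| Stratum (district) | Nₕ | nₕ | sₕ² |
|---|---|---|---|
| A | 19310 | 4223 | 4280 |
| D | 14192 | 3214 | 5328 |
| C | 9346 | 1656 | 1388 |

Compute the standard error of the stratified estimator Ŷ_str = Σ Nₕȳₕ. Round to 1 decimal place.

24774.6

Var(Ŷ_str) = Σₕ Nₕ²(1 − fₕ)sₕ²/nₕ.
A: 19310²·(1 − 4223/19310)·4280/4223 = 2.952622 × 10^8.
D: 14192²·(1 − 3214/14192)·5328/3214 = 2.5827667 × 10^8.
C: 9346²·(1 − 1656/9346)·1388/1656 = 6.0239485 × 10^7.
Sum = 6.1377836 × 10^8.
SE = √(6.1377836 × 10^8) = 24774.6.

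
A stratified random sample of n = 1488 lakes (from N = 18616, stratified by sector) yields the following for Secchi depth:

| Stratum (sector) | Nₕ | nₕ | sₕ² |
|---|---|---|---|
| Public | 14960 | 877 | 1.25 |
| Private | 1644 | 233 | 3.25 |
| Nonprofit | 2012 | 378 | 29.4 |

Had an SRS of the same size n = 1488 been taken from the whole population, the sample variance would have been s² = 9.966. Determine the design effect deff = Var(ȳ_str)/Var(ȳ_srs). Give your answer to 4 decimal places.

Var(ȳ_str) = Σ Wₕ²(1−fₕ)sₕ²/nₕ with Wₕ = Nₕ/18616:
  Public: (14960/18616)²·(1−877/14960)·1.25/877 = 8.6649179 × 10^-4
  Private: (1644/18616)²·(1−233/1644)·3.25/233 = 9.3364876 × 10^-5
  Nonprofit: (2012/18616)²·(1−378/2012)·29.4/378 = 7.3784106 × 10^-4
  → Var(ȳ_str) = 0.0016976977.
Var(ȳ_srs) = (1 − 1488/18616)·9.966/1488 = 0.0061622347.
deff = 0.0016976977 / 0.0061622347 = 0.2755.

0.2755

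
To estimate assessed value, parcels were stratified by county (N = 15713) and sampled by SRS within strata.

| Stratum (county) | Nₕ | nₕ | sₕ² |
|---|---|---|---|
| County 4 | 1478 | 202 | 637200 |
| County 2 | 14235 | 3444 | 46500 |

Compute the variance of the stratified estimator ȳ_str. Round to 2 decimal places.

Var(ȳ_str) = Σₕ Wₕ²(1 − fₕ)sₕ²/nₕ with Wₕ = Nₕ/N, N = 15713.
County 4: Wₕ = 0.09406224; term = 0.09406224²·(1 − 0.13667118)·637200/202 = 24.095242.
County 2: Wₕ = 0.90593776; term = 0.90593776²·(1 − 0.24193888)·46500/3444 = 8.4002218.
Sum = 32.495464.

32.50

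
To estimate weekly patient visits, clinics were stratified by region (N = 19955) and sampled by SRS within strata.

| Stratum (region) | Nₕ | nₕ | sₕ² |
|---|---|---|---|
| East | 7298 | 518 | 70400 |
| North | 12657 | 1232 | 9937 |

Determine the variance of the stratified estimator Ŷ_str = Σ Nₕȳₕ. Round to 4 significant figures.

Var(Ŷ_str) = Σₕ Nₕ²(1 − fₕ)sₕ²/nₕ.
East: 7298²·(1 − 518/7298)·70400/518 = 6.7247548 × 10^9.
North: 12657²·(1 − 1232/12657)·9937/1232 = 1.1663572 × 10^9.
Sum = 7.891112 × 10^9.

7.891 × 10^9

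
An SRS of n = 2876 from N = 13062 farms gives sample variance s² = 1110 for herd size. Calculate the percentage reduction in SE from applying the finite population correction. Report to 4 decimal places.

f = n/N = 2876/13062 = 0.22018068.
SE_no-fpc = √(s²/n) = 0.62125093; SE_fpc = √((1−f)s²/n) = 0.54861041.
Ratio = √(1−f) = 0.88307379. Reduction = 100·(1 − 0.88307379) = 11.6926%.

11.6926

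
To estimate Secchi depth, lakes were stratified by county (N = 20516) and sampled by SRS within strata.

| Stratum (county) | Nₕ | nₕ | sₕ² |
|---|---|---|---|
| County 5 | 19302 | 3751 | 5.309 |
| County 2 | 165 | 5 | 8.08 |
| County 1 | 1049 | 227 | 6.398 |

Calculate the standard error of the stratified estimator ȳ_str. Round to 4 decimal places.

0.0342

Var(ȳ_str) = Σₕ Wₕ²(1 − fₕ)sₕ²/nₕ with Wₕ = Nₕ/N, N = 20516.
County 5: Wₕ = 0.94082667; term = 0.94082667²·(1 − 0.19433219)·5.309/3751 = 0.001009348.
County 2: Wₕ = 0.00804250; term = 0.00804250²·(1 − 0.03030303)·8.08/5 = 1.0135844 × 10^-4.
County 1: Wₕ = 0.05113082; term = 0.05113082²·(1 − 0.21639657)·6.398/227 = 5.7740469 × 10^-5.
Sum = 0.0011684469.
SE = √(0.0011684469) = 0.0342.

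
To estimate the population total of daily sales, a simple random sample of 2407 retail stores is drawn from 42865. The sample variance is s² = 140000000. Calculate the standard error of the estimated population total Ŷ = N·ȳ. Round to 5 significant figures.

Var(Ŷ) = N²·Var(ȳ) = N²·(1 − n/N)·s²/n.
f = 2407/42865 = 0.05615304; Var(ȳ) = 0.94384696·140000000/2407 = 54897.621.
Var(Ŷ) = 42865² · 54897.621 = 1.0086934 × 10^14.
SE(Ŷ) = √(1.0086934 × 10^14) = 1.0043 × 10^7.

1.0043 × 10^7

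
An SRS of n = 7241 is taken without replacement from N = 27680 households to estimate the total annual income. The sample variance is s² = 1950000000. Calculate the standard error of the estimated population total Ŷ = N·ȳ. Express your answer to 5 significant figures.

Var(Ŷ) = N²·Var(ȳ) = N²·(1 − n/N)·s²/n.
f = 7241/27680 = 0.26159682; Var(ȳ) = 0.73840318·1950000000/7241 = 198851.84.
Var(Ŷ) = 27680² · 198851.84 = 1.5235678 × 10^14.
SE(Ŷ) = √(1.5235678 × 10^14) = 1.2343 × 10^7.

1.2343 × 10^7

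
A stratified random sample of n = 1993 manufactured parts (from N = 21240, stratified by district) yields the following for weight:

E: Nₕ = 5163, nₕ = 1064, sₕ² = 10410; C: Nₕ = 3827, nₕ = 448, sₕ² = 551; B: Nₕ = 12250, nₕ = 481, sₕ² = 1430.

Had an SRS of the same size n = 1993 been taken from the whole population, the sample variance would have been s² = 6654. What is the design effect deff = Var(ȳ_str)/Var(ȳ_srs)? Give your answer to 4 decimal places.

Var(ȳ_str) = Σ Wₕ²(1−fₕ)sₕ²/nₕ with Wₕ = Nₕ/21240:
  E: (5163/21240)²·(1−1064/5163)·10410/1064 = 0.45896558
  C: (3827/21240)²·(1−448/3827)·551/448 = 0.035254228
  B: (12250/21240)²·(1−481/12250)·1430/481 = 0.95007434
  → Var(ȳ_str) = 1.4442941.
Var(ȳ_srs) = (1 − 1993/21240)·6654/1993 = 3.0254086.
deff = 1.4442941 / 3.0254086 = 0.4774.

0.4774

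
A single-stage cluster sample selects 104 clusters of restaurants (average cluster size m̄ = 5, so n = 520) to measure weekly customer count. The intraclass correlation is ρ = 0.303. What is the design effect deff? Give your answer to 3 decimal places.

2.212

deff = 1 + (5 − 1)·0.303 = 1 + 1.212 = 2.212.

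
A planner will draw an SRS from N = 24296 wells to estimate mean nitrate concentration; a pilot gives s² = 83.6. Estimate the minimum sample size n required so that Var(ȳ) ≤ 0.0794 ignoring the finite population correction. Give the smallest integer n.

1053

Without fpc, n₀ = s²/D = 83.6/0.0794 = 1052.8967.
Rounding up, n = 1053.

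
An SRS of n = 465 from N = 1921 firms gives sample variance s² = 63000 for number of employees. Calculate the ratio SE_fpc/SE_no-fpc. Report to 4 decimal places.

f = n/N = 465/1921 = 0.24206143.
SE_no-fpc = √(s²/n) = 11.639754; SE_fpc = √((1−f)s²/n) = 10.133531.
Ratio = √(1−f) = 0.87059668.

0.8706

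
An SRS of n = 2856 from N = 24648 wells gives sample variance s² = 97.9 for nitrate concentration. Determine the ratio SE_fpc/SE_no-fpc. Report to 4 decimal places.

f = n/N = 2856/24648 = 0.11587147.
SE_no-fpc = √(s²/n) = 0.18514511; SE_fpc = √((1−f)s²/n) = 0.17408845.
Ratio = √(1−f) = 0.94028109.

0.9403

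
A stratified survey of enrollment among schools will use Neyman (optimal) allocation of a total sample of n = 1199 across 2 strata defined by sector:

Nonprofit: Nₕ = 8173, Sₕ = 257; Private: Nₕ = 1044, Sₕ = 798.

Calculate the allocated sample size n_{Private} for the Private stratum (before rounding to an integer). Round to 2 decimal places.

Neyman allocation: nₕ = n·NₕSₕ / Σⱼ NⱼSⱼ.
Σ NⱼSⱼ = 8173·257 + 1044·798 = 2.933573 × 10^6.
n_{Private} = 1199·1044·798 / (2.933573 × 10^6) = 340.51.

340.51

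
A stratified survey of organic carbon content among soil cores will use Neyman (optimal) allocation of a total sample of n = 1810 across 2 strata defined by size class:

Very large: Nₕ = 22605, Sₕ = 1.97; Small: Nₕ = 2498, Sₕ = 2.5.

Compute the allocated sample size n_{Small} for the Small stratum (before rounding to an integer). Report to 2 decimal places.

Neyman allocation: nₕ = n·NₕSₕ / Σⱼ NⱼSⱼ.
Σ NⱼSⱼ = 22605·1.97 + 2498·2.5 = 50776.85.
n_{Small} = 1810·2498·2.5 / 50776.85 = 222.61.

222.61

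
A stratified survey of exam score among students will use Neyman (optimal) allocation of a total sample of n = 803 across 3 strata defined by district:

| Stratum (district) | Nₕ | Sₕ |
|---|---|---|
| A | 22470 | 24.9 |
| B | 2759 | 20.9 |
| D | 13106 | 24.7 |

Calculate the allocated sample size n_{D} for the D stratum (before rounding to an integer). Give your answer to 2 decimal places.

276.28

Neyman allocation: nₕ = n·NₕSₕ / Σⱼ NⱼSⱼ.
Σ NⱼSⱼ = 22470·24.9 + 2759·20.9 + 13106·24.7 = 940884.3.
n_{D} = 803·13106·24.7 / 940884.3 = 276.28.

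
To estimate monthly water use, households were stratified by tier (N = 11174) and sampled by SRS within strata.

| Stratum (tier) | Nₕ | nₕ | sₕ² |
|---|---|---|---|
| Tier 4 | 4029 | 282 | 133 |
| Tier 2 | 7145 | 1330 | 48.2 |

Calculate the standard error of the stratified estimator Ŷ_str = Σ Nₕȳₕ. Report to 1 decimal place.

2937.0

Var(Ŷ_str) = Σₕ Nₕ²(1 − fₕ)sₕ²/nₕ.
Tier 4: 4029²·(1 − 282/4029)·133/282 = 7.1200574 × 10^6.
Tier 2: 7145²·(1 − 1330/7145)·48.2/1330 = 1.5057309 × 10^6.
Sum = 8.6257883 × 10^6.
SE = √(8.6257883 × 10^6) = 2937.0.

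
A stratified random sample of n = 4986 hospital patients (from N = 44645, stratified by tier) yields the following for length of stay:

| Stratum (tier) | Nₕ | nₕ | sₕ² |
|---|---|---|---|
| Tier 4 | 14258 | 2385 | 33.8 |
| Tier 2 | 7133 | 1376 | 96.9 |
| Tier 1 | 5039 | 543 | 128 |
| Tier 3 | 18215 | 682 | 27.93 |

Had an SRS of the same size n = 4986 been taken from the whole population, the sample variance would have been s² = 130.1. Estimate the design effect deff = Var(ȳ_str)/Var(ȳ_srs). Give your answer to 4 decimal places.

Var(ȳ_str) = Σ Wₕ²(1−fₕ)sₕ²/nₕ with Wₕ = Nₕ/44645:
  Tier 4: (14258/44645)²·(1−2385/14258)·33.8/2385 = 0.0012036542
  Tier 2: (7133/44645)²·(1−1376/7133)·96.9/1376 = 0.0014508688
  Tier 1: (5039/44645)²·(1−543/5039)·128/543 = 0.0026793852
  Tier 3: (18215/44645)²·(1−682/18215)·27.93/682 = 0.0065618502
  → Var(ȳ_str) = 0.011895758.
Var(ȳ_srs) = (1 − 4986/44645)·130.1/4986 = 0.02317896.
deff = 0.011895758 / 0.02317896 = 0.5132.

0.5132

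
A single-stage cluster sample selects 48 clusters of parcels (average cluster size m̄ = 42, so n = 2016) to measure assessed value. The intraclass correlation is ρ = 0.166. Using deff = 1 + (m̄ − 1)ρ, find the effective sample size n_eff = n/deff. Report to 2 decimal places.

258.26

deff = 1 + (42 − 1)·0.166 = 1 + 6.806 = 7.806.
n_eff = 2016 / 7.806 = 258.26.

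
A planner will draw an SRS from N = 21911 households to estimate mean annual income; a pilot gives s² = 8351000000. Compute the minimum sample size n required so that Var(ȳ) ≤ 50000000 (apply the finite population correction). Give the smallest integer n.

166

Without fpc, n₀ = s²/D = 8351000000/50000000 = 167.0200.
With fpc, (1 − n/N)·s²/n ≤ D requires n ≥ n₀/(1 + n₀/N) = 167.0200/(1 + 167.0200/21911) = 165.7565.
Rounding up, n = 166.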